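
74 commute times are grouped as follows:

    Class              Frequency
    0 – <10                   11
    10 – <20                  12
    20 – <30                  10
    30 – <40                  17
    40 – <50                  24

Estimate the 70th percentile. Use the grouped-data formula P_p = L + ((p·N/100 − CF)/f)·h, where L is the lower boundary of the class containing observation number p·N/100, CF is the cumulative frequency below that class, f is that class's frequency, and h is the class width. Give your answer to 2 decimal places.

40.75

N = 74; target position k = 70/100 · 74 = 51.8.
Cumulative frequencies: 11, 23, 33, 50, 74.
Observation 51.8 falls in the class 40 – <50.
L = 40, CF = 50, f = 24, h = 10.
P70 = 40 + ((51.8 − 50)/24)·10 = 40 + 0.75 = 40.75.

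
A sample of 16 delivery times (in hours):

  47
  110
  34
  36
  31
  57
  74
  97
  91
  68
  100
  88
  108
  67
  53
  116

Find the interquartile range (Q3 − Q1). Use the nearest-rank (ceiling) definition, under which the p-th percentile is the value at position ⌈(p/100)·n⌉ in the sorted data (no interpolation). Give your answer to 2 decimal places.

Sorted: 31, 34, 36, 47, 53, 57, 67, 68, 74, 88, 91, 97, 100, 108, 110, 116.
n = 16.
P25: rank ⌈25/100·16⌉ = 4 → 47.
P75: rank ⌈75/100·16⌉ = 12 → 97.
Difference: 97 − 47 = 50.

50.00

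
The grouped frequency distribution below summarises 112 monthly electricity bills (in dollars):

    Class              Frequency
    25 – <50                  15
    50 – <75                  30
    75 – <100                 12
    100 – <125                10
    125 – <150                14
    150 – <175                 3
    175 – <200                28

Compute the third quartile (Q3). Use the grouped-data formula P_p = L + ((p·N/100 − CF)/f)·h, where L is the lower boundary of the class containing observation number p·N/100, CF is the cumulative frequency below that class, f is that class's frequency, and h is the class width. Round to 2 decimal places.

N = 112; target position k = 75/100 · 112 = 84.
Cumulative frequencies: 15, 45, 57, 67, 81, 84, 112.
Observation 84 falls in the class 150 – <175.
L = 150, CF = 81, f = 3, h = 25.
P75 = 150 + ((84 − 81)/3)·25 = 150 + 25 = 175.

175.00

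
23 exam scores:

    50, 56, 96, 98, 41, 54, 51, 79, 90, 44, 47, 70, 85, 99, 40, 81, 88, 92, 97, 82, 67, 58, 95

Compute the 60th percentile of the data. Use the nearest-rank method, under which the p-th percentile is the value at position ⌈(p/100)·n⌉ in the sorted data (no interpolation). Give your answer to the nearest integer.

82

Sorted: 40, 41, 44, 47, 50, 51, 54, 56, 58, 67, 70, 79, 81, 82, 85, 88, 90, 92, 95, 96, 97, 98, 99.
n = 23.
Position = ⌈60/100 · 23⌉ = ⌈13.8⌉ = 14.
The value at rank 14 is 82.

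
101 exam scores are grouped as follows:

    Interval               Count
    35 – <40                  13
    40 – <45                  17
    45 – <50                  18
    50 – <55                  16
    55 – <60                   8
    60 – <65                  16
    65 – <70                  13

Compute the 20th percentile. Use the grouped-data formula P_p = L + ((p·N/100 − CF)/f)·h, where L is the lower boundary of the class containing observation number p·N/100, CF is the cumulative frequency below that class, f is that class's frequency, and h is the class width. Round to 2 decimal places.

N = 101; target position k = 20/100 · 101 = 20.2.
Cumulative frequencies: 13, 30, 48, 64, 72, 88, 101.
Observation 20.2 falls in the class 40 – <45.
L = 40, CF = 13, f = 17, h = 5.
P20 = 40 + ((20.2 − 13)/17)·5 = 40 + 2.11765 = 42.1176.

42.12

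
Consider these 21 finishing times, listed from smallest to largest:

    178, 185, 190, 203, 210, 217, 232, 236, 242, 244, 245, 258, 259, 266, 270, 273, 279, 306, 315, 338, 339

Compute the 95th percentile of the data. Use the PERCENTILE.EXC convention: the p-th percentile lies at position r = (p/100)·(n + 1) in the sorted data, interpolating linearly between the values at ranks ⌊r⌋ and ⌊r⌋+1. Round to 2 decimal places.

338.90

n = 21.
r = (95/100)·(21 + 1) = 20.9.
Rank 20 is 338 and rank 21 is 339.
Interpolate: 338 + 0.9·(339 − 338) = 338 + 0.9·1 = 338.9.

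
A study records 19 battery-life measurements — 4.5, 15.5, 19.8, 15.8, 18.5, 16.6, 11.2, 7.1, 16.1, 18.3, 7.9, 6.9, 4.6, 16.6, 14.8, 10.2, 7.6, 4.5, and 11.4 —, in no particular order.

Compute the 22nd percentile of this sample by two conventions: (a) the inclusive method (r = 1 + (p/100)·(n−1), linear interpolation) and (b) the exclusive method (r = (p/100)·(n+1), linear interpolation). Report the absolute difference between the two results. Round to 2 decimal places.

Sorted: 4.5, 4.5, 4.6, 6.9, 7.1, 7.6, 7.9, 10.2, 11.2, 11.4, 14.8, 15.5, 15.8, 16.1, 16.6, 16.6, 18.3, 18.5, 19.8.
n = 19.
(a) r = 4.96; between ranks 4 (6.9) and 5 (7.1): 7.092.
(b) r = 4.4; between ranks 4 (6.9) and 5 (7.1): 6.98.
|7.092 − 6.98| = 0.112.

0.11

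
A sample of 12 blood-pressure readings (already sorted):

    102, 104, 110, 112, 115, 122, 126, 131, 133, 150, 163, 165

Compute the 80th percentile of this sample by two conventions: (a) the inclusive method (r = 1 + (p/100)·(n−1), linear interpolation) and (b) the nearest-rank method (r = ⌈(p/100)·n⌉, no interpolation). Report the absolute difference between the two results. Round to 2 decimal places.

3.40

n = 12.
(a) r = 9.8; between ranks 9 (133) and 10 (150): 146.6.
(b) the nearest-rank method: rank 10 → 150.
|146.6 − 150| = 3.4.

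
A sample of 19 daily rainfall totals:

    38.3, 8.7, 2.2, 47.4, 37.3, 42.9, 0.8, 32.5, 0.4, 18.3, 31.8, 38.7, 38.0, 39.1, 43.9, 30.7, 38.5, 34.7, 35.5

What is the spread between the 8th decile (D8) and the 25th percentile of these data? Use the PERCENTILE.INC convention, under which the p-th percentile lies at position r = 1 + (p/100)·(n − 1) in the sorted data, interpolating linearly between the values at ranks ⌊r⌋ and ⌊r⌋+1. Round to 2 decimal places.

Sorted: 0.4, 0.8, 2.2, 8.7, 18.3, 30.7, 31.8, 32.5, 34.7, 35.5, 37.3, 38.0, 38.3, 38.5, 38.7, 39.1, 42.9, 43.9, 47.4.
n = 19.
P25: r = 5.5; ranks 5–6 are 18.3, 30.7; interpolating gives 24.5.
P80: r = 15.4; ranks 15–16 are 38.7, 39.1; interpolating gives 38.86.
Difference: 38.86 − 24.5 = 14.36.

14.36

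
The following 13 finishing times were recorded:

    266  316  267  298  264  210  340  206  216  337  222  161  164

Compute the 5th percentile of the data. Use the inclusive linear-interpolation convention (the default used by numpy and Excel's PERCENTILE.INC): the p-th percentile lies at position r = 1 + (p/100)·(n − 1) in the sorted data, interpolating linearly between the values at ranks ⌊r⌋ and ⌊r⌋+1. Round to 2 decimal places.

Sorted: 161, 164, 206, 210, 216, 222, 264, 266, 267, 298, 316, 337, 340.
n = 13.
r = 1 + (5/100)·(13 − 1) = 1 + 0.6 = 1.6.
Rank 1 is 161 and rank 2 is 164.
Interpolate: 161 + 0.6·(164 − 161) = 161 + 0.6·3 = 162.8.

162.80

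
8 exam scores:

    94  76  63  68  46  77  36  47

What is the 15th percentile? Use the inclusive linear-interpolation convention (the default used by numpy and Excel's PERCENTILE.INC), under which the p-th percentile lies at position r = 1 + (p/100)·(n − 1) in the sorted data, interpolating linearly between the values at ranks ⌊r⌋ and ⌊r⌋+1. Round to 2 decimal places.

46.05

Sorted: 36, 46, 47, 63, 68, 76, 77, 94.
n = 8.
r = 1 + (15/100)·(8 − 1) = 1 + 1.05 = 2.05.
Rank 2 is 46 and rank 3 is 47.
Interpolate: 46 + 0.05·(47 − 46) = 46 + 0.05·1 = 46.05.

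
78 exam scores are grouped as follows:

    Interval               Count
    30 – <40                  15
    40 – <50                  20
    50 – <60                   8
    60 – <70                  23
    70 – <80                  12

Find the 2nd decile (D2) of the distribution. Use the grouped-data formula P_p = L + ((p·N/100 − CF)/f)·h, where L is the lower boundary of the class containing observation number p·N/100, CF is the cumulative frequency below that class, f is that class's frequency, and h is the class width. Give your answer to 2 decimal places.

40.30

N = 78; target position k = 20/100 · 78 = 15.6.
Cumulative frequencies: 15, 35, 43, 66, 78.
Observation 15.6 falls in the class 40 – <50.
L = 40, CF = 15, f = 20, h = 10.
P20 = 40 + ((15.6 − 15)/20)·10 = 40 + 0.3 = 40.3.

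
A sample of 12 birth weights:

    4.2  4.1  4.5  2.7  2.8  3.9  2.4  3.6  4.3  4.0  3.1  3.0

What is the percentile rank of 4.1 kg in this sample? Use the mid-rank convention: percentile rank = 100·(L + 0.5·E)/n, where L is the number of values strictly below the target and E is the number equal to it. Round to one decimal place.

Sorted: 2.4, 2.7, 2.8, 3.0, 3.1, 3.6, 3.9, 4.0, 4.1, 4.2, 4.3, 4.5.
Count below 4.1: L = 8; count equal: E = 1; n = 12.
Percentile rank = 100·(8 + 0.5·1)/12 = 100·8.5/12 = 70.83.

70.8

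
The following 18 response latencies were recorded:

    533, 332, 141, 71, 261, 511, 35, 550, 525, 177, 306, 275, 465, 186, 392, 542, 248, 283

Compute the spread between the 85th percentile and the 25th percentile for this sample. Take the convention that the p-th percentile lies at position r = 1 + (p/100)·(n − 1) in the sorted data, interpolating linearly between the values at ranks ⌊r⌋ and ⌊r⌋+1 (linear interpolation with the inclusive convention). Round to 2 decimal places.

327.10

Sorted: 35, 71, 141, 177, 186, 248, 261, 275, 283, 306, 332, 392, 465, 511, 525, 533, 542, 550.
n = 18.
P25: r = 5.25; ranks 5–6 are 186, 248; interpolating gives 201.5.
P85: r = 15.45; ranks 15–16 are 525, 533; interpolating gives 528.6.
Difference: 528.6 − 201.5 = 327.1.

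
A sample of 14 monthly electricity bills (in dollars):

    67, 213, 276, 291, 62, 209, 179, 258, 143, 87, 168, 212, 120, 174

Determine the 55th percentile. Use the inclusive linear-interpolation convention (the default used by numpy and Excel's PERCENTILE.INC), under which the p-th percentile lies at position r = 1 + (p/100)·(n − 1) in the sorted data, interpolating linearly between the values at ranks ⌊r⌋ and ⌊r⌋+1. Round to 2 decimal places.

Sorted: 62, 67, 87, 120, 143, 168, 174, 179, 209, 212, 213, 258, 276, 291.
n = 14.
r = 1 + (55/100)·(14 − 1) = 1 + 7.15 = 8.15.
Rank 8 is 179 and rank 9 is 209.
Interpolate: 179 + 0.15·(209 − 179) = 179 + 0.15·30 = 183.5.

183.50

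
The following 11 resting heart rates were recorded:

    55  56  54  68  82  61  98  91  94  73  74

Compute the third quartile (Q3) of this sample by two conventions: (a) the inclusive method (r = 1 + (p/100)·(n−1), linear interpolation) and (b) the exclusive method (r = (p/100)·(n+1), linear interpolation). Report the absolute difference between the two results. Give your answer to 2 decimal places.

4.50

Sorted: 54, 55, 56, 61, 68, 73, 74, 82, 91, 94, 98.
n = 11.
(a) r = 8.5; between ranks 8 (82) and 9 (91): 86.5.
(b) r = 9 → value at rank 9 = 91.
|86.5 − 91| = 4.5.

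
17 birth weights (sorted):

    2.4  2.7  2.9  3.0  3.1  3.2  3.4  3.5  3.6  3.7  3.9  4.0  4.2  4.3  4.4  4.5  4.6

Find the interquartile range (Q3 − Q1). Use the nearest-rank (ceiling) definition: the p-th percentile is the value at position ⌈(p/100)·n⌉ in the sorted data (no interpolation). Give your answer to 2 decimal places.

1.10

n = 17.
P25: rank ⌈25/100·17⌉ = 5 → 3.1.
P75: rank ⌈75/100·17⌉ = 13 → 4.2.
Difference: 4.2 − 3.1 = 1.1.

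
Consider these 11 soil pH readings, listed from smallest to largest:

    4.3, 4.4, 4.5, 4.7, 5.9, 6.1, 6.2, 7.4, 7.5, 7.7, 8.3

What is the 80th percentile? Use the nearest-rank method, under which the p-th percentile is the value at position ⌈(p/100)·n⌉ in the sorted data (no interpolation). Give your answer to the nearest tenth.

n = 11.
Position = ⌈80/100 · 11⌉ = ⌈8.8⌉ = 9.
The value at rank 9 is 7.5.

7.5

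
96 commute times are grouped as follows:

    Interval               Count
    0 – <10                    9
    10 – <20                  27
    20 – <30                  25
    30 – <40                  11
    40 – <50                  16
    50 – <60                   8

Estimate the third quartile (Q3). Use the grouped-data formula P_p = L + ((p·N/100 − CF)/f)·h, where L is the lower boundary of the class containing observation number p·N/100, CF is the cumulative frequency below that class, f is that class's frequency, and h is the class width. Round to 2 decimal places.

40.00

N = 96; target position k = 75/100 · 96 = 72.
Cumulative frequencies: 9, 36, 61, 72, 88, 96.
Observation 72 falls in the class 30 – <40.
L = 30, CF = 61, f = 11, h = 10.
P75 = 30 + ((72 − 61)/11)·10 = 30 + 10 = 40.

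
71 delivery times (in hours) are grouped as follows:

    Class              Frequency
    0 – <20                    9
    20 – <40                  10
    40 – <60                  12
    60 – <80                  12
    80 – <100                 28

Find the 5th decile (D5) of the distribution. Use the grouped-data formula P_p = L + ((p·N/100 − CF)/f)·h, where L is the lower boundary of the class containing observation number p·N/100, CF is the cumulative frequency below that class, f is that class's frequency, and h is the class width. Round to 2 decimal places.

N = 71; target position k = 50/100 · 71 = 35.5.
Cumulative frequencies: 9, 19, 31, 43, 71.
Observation 35.5 falls in the class 60 – <80.
L = 60, CF = 31, f = 12, h = 20.
P50 = 60 + ((35.5 − 31)/12)·20 = 60 + 7.5 = 67.5.

67.50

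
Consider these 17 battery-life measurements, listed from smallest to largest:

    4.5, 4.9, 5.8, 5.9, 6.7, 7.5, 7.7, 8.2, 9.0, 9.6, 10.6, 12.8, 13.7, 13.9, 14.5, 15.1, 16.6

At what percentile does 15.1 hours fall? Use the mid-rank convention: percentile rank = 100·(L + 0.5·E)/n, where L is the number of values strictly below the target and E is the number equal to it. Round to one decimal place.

Count below 15.1: L = 15; count equal: E = 1; n = 17.
Percentile rank = 100·(15 + 0.5·1)/17 = 100·15.5/17 = 91.18.

91.2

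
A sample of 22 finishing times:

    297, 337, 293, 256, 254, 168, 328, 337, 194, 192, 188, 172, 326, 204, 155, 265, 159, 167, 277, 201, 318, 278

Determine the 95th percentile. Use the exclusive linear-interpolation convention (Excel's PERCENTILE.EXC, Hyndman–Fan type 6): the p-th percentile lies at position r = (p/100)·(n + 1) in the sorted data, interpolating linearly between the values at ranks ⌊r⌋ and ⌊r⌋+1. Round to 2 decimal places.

337.00

Sorted: 155, 159, 167, 168, 172, 188, 192, 194, 201, 204, 254, 256, 265, 277, 278, 293, 297, 318, 326, 328, 337, 337.
n = 22.
r = (95/100)·(22 + 1) = 21.85.
Rank 21 is 337 and rank 22 is 337.
Interpolate: 337 + 0.85·(337 − 337) = 337 + 0.85·0 = 337.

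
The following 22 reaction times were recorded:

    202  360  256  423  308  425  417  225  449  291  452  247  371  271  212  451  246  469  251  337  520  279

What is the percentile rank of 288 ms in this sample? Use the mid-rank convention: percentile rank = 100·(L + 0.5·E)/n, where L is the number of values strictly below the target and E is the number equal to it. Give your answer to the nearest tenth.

40.9

Sorted: 202, 212, 225, 246, 247, 251, 256, 271, 279, 291, 308, 337, 360, 371, 417, 423, 425, 449, 451, 452, 469, 520.
Count below 288: L = 9; count equal: E = 0; n = 22.
Percentile rank = 100·(9 + 0.5·0)/22 = 100·9/22 = 40.91.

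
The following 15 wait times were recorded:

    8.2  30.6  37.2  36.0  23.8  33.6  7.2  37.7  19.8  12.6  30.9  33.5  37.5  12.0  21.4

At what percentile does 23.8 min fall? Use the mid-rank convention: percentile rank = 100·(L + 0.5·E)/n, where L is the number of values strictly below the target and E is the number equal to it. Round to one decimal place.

43.3

Sorted: 7.2, 8.2, 12.0, 12.6, 19.8, 21.4, 23.8, 30.6, 30.9, 33.5, 33.6, 36.0, 37.2, 37.5, 37.7.
Count below 23.8: L = 6; count equal: E = 1; n = 15.
Percentile rank = 100·(6 + 0.5·1)/15 = 100·6.5/15 = 43.33.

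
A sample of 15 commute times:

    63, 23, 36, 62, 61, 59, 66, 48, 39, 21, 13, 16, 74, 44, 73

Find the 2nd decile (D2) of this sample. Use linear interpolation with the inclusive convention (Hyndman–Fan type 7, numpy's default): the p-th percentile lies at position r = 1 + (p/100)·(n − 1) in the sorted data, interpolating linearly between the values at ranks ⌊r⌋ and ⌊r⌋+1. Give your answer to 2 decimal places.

22.60

Sorted: 13, 16, 21, 23, 36, 39, 44, 48, 59, 61, 62, 63, 66, 73, 74.
n = 15.
r = 1 + (20/100)·(15 − 1) = 1 + 2.8 = 3.8.
Rank 3 is 21 and rank 4 is 23.
Interpolate: 21 + 0.8·(23 − 21) = 21 + 0.8·2 = 22.6.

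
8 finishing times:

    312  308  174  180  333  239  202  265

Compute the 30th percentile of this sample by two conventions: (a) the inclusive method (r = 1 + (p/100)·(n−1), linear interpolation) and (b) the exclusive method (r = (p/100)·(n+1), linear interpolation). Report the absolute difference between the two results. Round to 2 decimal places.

10.30

Sorted: 174, 180, 202, 239, 265, 308, 312, 333.
n = 8.
(a) r = 3.1; between ranks 3 (202) and 4 (239): 205.7.
(b) r = 2.7; between ranks 2 (180) and 3 (202): 195.4.
|205.7 − 195.4| = 10.3.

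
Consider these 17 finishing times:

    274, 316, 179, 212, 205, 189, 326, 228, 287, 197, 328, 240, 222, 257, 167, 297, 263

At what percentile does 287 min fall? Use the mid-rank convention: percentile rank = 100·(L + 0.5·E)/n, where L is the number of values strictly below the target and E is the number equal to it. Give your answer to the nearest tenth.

73.5

Sorted: 167, 179, 189, 197, 205, 212, 222, 228, 240, 257, 263, 274, 287, 297, 316, 326, 328.
Count below 287: L = 12; count equal: E = 1; n = 17.
Percentile rank = 100·(12 + 0.5·1)/17 = 100·12.5/17 = 73.53.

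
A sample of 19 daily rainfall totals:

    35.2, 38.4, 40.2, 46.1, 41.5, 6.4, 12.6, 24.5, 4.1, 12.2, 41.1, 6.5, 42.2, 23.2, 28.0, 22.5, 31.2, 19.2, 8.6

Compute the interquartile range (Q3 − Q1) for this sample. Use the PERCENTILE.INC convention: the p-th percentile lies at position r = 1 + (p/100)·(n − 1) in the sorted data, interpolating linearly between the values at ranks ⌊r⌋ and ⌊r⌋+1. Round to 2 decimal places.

Sorted: 4.1, 6.4, 6.5, 8.6, 12.2, 12.6, 19.2, 22.5, 23.2, 24.5, 28.0, 31.2, 35.2, 38.4, 40.2, 41.1, 41.5, 42.2, 46.1.
n = 19.
P25: r = 5.5; ranks 5–6 are 12.2, 12.6; interpolating gives 12.4.
P75: r = 14.5; ranks 14–15 are 38.4, 40.2; interpolating gives 39.3.
Difference: 39.3 − 12.4 = 26.9.

26.90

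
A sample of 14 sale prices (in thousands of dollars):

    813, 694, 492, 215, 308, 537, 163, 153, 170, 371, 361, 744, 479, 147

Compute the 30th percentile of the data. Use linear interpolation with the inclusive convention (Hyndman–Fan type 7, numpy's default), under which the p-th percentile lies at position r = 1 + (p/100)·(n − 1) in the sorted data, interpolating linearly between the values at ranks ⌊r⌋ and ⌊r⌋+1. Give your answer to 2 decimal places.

210.50

Sorted: 147, 153, 163, 170, 215, 308, 361, 371, 479, 492, 537, 694, 744, 813.
n = 14.
r = 1 + (30/100)·(14 − 1) = 1 + 3.9 = 4.9.
Rank 4 is 170 and rank 5 is 215.
Interpolate: 170 + 0.9·(215 − 170) = 170 + 0.9·45 = 210.5.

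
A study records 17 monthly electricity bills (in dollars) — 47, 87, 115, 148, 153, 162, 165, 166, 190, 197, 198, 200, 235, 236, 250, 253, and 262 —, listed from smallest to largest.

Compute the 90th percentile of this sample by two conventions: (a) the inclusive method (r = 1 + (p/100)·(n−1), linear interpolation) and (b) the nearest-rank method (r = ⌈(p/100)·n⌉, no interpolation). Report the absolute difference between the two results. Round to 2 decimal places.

1.80

n = 17.
(a) r = 15.4; between ranks 15 (250) and 16 (253): 251.2.
(b) the nearest-rank method: rank 16 → 253.
|251.2 − 253| = 1.8.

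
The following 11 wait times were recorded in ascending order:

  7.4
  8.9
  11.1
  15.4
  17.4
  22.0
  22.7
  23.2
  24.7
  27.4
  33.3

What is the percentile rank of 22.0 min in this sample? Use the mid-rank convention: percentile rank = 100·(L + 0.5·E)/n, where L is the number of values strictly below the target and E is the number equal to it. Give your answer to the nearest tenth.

Count below 22.0: L = 5; count equal: E = 1; n = 11.
Percentile rank = 100·(5 + 0.5·1)/11 = 100·5.5/11 = 50.

50.0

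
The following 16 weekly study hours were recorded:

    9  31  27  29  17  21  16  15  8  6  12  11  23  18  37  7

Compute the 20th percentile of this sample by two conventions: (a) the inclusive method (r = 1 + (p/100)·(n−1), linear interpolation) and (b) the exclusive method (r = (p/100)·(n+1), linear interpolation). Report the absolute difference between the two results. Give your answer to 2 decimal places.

0.60

Sorted: 6, 7, 8, 9, 11, 12, 15, 16, 17, 18, 21, 23, 27, 29, 31, 37.
n = 16.
(a) r = 4 → value at rank 4 = 9.
(b) r = 3.4; between ranks 3 (8) and 4 (9): 8.4.
|9 − 8.4| = 0.6.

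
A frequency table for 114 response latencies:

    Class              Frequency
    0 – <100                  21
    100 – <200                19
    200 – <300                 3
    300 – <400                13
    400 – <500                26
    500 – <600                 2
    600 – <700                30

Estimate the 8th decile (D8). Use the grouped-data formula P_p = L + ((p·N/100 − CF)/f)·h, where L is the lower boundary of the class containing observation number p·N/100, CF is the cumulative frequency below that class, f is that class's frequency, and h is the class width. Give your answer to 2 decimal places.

N = 114; target position k = 80/100 · 114 = 91.2.
Cumulative frequencies: 21, 40, 43, 56, 82, 84, 114.
Observation 91.2 falls in the class 600 – <700.
L = 600, CF = 84, f = 30, h = 100.
P80 = 600 + ((91.2 − 84)/30)·100 = 600 + 24 = 624.

624.00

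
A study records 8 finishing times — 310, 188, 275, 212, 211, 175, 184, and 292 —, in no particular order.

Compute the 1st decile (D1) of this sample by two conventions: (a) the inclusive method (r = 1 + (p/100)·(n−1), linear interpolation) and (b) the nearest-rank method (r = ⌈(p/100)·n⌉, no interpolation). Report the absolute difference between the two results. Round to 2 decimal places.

Sorted: 175, 184, 188, 211, 212, 275, 292, 310.
n = 8.
(a) r = 1.7; between ranks 1 (175) and 2 (184): 181.3.
(b) the nearest-rank method: rank 1 → 175.
|181.3 − 175| = 6.3.

6.30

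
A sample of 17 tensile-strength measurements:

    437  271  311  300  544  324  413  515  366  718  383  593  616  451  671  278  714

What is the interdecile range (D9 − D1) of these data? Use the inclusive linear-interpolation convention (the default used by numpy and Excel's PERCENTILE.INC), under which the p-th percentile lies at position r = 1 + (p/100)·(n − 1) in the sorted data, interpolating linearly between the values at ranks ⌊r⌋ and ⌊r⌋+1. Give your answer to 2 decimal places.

397.00

Sorted: 271, 278, 300, 311, 324, 366, 383, 413, 437, 451, 515, 544, 593, 616, 671, 714, 718.
n = 17.
P10: r = 2.6; ranks 2–3 are 278, 300; interpolating gives 291.2.
P90: r = 15.4; ranks 15–16 are 671, 714; interpolating gives 688.2.
Difference: 688.2 − 291.2 = 397.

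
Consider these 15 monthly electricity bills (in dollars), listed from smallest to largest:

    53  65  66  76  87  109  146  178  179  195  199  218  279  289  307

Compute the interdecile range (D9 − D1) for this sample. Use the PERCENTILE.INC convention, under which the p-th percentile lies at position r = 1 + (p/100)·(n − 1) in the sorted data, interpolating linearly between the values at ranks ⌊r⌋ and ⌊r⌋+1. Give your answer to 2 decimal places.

219.60

n = 15.
P10: r = 2.4; ranks 2–3 are 65, 66; interpolating gives 65.4.
P90: r = 13.6; ranks 13–14 are 279, 289; interpolating gives 285.
Difference: 285 − 65.4 = 219.6.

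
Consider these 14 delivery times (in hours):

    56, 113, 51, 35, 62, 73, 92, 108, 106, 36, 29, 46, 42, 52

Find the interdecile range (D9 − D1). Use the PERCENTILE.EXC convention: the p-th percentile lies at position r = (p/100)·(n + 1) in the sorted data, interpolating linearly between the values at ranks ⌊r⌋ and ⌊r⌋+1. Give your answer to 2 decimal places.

Sorted: 29, 35, 36, 42, 46, 51, 52, 56, 62, 73, 92, 106, 108, 113.
n = 14.
P10: r = 1.5; ranks 1–2 are 29, 35; interpolating gives 32.
P90: r = 13.5; ranks 13–14 are 108, 113; interpolating gives 110.5.
Difference: 110.5 − 32 = 78.5.

78.50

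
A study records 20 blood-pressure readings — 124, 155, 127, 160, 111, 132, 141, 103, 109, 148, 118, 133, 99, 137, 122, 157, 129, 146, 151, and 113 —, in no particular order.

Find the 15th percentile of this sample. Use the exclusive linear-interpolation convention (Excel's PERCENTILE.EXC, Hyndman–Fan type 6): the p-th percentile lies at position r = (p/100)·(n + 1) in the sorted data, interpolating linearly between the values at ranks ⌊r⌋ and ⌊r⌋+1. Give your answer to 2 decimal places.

Sorted: 99, 103, 109, 111, 113, 118, 122, 124, 127, 129, 132, 133, 137, 141, 146, 148, 151, 155, 157, 160.
n = 20.
r = (15/100)·(20 + 1) = 3.15.
Rank 3 is 109 and rank 4 is 111.
Interpolate: 109 + 0.15·(111 − 109) = 109 + 0.15·2 = 109.3.

109.30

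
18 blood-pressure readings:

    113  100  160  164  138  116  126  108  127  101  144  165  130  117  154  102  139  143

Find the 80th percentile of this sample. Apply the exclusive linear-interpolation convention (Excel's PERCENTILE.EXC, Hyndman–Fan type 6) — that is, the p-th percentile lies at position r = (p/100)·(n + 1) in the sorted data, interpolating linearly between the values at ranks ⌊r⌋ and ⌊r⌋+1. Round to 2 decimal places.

Sorted: 100, 101, 102, 108, 113, 116, 117, 126, 127, 130, 138, 139, 143, 144, 154, 160, 164, 165.
n = 18.
r = (80/100)·(18 + 1) = 15.2.
Rank 15 is 154 and rank 16 is 160.
Interpolate: 154 + 0.2·(160 − 154) = 154 + 0.2·6 = 155.2.

155.20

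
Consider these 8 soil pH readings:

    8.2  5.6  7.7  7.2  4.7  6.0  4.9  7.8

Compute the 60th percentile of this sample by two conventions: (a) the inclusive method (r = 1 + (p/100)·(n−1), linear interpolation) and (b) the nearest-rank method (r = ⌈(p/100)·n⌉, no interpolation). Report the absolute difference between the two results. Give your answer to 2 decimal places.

Sorted: 4.7, 4.9, 5.6, 6.0, 7.2, 7.7, 7.8, 8.2.
n = 8.
(a) r = 5.2; between ranks 5 (7.2) and 6 (7.7): 7.3.
(b) the nearest-rank method: rank 5 → 7.2.
|7.3 − 7.2| = 0.1.

0.10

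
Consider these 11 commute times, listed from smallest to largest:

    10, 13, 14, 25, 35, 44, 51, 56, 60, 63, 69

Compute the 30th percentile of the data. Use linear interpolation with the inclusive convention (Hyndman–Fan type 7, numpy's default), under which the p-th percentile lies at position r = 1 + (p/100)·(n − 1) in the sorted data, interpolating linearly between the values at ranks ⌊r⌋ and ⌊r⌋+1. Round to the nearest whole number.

n = 11.
r = 1 + (30/100)·(11 − 1) = 1 + 3 = 4.
r is an integer, so P30 is the value at rank 4: 25.

25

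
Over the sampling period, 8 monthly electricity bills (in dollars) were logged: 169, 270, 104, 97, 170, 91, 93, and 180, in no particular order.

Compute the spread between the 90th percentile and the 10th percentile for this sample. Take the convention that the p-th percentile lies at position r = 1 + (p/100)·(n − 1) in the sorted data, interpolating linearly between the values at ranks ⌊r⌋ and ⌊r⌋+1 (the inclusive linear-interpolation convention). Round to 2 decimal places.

Sorted: 91, 93, 97, 104, 169, 170, 180, 270.
n = 8.
P10: r = 1.7; ranks 1–2 are 91, 93; interpolating gives 92.4.
P90: r = 7.3; ranks 7–8 are 180, 270; interpolating gives 207.
Difference: 207 − 92.4 = 114.6.

114.60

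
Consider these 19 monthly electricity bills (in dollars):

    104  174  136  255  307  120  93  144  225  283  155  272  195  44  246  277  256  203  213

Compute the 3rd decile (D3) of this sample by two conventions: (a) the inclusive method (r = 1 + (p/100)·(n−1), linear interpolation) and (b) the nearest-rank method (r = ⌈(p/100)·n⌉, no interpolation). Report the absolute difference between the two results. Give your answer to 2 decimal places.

4.40

Sorted: 44, 93, 104, 120, 136, 144, 155, 174, 195, 203, 213, 225, 246, 255, 256, 272, 277, 283, 307.
n = 19.
(a) r = 6.4; between ranks 6 (144) and 7 (155): 148.4.
(b) the nearest-rank method: rank 6 → 144.
|148.4 − 144| = 4.4.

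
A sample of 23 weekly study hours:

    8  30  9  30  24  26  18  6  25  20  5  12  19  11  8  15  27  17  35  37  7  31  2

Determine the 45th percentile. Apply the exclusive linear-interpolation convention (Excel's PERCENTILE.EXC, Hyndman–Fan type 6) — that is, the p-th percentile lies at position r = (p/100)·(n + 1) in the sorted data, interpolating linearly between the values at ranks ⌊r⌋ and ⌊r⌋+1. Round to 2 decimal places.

Sorted: 2, 5, 6, 7, 8, 8, 9, 11, 12, 15, 17, 18, 19, 20, 24, 25, 26, 27, 30, 30, 31, 35, 37.
n = 23.
r = (45/100)·(23 + 1) = 10.8.
Rank 10 is 15 and rank 11 is 17.
Interpolate: 15 + 0.8·(17 − 15) = 15 + 0.8·2 = 16.6.

16.60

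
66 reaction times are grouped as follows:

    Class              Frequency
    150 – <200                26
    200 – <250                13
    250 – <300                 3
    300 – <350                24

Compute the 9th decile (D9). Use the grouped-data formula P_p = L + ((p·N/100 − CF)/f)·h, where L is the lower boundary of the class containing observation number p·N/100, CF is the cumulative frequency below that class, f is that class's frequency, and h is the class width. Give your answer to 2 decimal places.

N = 66; target position k = 90/100 · 66 = 59.4.
Cumulative frequencies: 26, 39, 42, 66.
Observation 59.4 falls in the class 300 – <350.
L = 300, CF = 42, f = 24, h = 50.
P90 = 300 + ((59.4 − 42)/24)·50 = 300 + 36.25 = 336.25.

336.25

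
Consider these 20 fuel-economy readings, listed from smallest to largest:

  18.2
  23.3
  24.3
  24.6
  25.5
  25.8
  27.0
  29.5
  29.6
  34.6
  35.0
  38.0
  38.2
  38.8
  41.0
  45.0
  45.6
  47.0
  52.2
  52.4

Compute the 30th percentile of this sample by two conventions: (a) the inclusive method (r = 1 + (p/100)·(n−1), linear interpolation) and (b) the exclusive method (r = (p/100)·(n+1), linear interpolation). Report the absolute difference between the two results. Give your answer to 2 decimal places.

n = 20.
(a) r = 6.7; between ranks 6 (25.8) and 7 (27.0): 26.64.
(b) r = 6.3; between ranks 6 (25.8) and 7 (27.0): 26.16.
|26.64 − 26.16| = 0.48.

0.48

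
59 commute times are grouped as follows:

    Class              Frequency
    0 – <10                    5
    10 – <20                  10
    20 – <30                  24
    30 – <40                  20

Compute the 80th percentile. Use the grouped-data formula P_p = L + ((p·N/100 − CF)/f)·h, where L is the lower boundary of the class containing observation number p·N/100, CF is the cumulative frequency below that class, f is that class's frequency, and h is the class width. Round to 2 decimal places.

34.10

N = 59; target position k = 80/100 · 59 = 47.2.
Cumulative frequencies: 5, 15, 39, 59.
Observation 47.2 falls in the class 30 – <40.
L = 30, CF = 39, f = 20, h = 10.
P80 = 30 + ((47.2 − 39)/20)·10 = 30 + 4.1 = 34.1.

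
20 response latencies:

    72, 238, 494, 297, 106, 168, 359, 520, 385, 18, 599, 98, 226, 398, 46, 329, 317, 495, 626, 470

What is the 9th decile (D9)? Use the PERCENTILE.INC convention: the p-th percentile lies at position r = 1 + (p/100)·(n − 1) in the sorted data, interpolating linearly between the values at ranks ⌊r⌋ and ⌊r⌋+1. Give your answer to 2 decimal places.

Sorted: 18, 46, 72, 98, 106, 168, 226, 238, 297, 317, 329, 359, 385, 398, 470, 494, 495, 520, 599, 626.
n = 20.
r = 1 + (90/100)·(20 − 1) = 1 + 17.1 = 18.1.
Rank 18 is 520 and rank 19 is 599.
Interpolate: 520 + 0.1·(599 − 520) = 520 + 0.1·79 = 527.9.

527.90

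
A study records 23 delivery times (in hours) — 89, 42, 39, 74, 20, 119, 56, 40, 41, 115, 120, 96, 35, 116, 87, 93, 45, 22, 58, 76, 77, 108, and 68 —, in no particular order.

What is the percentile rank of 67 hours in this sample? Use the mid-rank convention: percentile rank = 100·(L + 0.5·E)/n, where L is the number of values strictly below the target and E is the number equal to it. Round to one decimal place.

43.5

Sorted: 20, 22, 35, 39, 40, 41, 42, 45, 56, 58, 68, 74, 76, 77, 87, 89, 93, 96, 108, 115, 116, 119, 120.
Count below 67: L = 10; count equal: E = 0; n = 23.
Percentile rank = 100·(10 + 0.5·0)/23 = 100·10/23 = 43.48.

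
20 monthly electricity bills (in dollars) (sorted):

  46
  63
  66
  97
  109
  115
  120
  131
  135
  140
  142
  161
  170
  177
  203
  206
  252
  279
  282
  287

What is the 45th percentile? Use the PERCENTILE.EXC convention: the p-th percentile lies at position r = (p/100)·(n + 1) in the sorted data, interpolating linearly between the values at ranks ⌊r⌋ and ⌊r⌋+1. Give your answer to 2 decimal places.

137.25

n = 20.
r = (45/100)·(20 + 1) = 9.45.
Rank 9 is 135 and rank 10 is 140.
Interpolate: 135 + 0.45·(140 − 135) = 135 + 0.45·5 = 137.25.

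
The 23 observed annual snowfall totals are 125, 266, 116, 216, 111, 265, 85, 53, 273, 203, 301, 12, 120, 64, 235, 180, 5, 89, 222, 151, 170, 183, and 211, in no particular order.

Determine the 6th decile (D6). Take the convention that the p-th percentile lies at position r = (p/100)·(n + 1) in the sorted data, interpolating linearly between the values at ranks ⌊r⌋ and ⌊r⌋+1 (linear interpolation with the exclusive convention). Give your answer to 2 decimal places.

Sorted: 5, 12, 53, 64, 85, 89, 111, 116, 120, 125, 151, 170, 180, 183, 203, 211, 216, 222, 235, 265, 266, 273, 301.
n = 23.
r = (60/100)·(23 + 1) = 14.4.
Rank 14 is 183 and rank 15 is 203.
Interpolate: 183 + 0.4·(203 − 183) = 183 + 0.4·20 = 191.

191.00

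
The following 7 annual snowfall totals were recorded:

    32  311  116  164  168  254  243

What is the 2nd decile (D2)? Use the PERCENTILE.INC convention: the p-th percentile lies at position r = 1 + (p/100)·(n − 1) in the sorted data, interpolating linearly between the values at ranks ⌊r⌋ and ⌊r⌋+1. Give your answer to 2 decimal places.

125.60

Sorted: 32, 116, 164, 168, 243, 254, 311.
n = 7.
r = 1 + (20/100)·(7 − 1) = 1 + 1.2 = 2.2.
Rank 2 is 116 and rank 3 is 164.
Interpolate: 116 + 0.2·(164 − 116) = 116 + 0.2·48 = 125.6.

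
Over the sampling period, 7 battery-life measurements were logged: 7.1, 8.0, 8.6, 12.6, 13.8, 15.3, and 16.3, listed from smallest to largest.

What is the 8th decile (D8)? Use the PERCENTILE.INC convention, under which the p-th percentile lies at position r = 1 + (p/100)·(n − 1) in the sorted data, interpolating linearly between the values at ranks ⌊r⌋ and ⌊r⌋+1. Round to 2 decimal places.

15.00

n = 7.
r = 1 + (80/100)·(7 − 1) = 1 + 4.8 = 5.8.
Rank 5 is 13.8 and rank 6 is 15.3.
Interpolate: 13.8 + 0.8·(15.3 − 13.8) = 13.8 + 0.8·1.5 = 15.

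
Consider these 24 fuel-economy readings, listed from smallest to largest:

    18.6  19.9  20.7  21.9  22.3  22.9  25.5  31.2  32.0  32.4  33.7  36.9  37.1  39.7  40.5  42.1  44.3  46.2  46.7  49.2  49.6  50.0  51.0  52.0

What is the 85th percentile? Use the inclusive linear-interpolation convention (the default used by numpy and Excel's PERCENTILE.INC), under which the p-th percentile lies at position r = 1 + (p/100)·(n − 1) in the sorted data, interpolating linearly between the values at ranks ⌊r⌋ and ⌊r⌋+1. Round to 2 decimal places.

49.42

n = 24.
r = 1 + (85/100)·(24 − 1) = 1 + 19.55 = 20.55.
Rank 20 is 49.2 and rank 21 is 49.6.
Interpolate: 49.2 + 0.55·(49.6 − 49.2) = 49.2 + 0.55·0.4 = 49.42.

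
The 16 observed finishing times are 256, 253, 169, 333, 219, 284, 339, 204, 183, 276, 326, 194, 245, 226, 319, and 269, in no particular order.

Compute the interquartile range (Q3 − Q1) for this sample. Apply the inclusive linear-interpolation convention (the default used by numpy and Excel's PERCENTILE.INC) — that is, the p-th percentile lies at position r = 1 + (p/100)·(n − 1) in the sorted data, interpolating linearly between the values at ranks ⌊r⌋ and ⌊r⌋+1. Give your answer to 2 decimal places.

77.50

Sorted: 169, 183, 194, 204, 219, 226, 245, 253, 256, 269, 276, 284, 319, 326, 333, 339.
n = 16.
P25: r = 4.75; ranks 4–5 are 204, 219; interpolating gives 215.25.
P75: r = 12.25; ranks 12–13 are 284, 319; interpolating gives 292.75.
Difference: 292.75 − 215.25 = 77.5.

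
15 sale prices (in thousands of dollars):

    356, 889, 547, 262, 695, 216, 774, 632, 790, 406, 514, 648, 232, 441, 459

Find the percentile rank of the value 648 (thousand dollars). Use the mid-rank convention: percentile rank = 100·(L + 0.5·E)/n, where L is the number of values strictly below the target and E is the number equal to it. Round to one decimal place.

Sorted: 216, 232, 262, 356, 406, 441, 459, 514, 547, 632, 648, 695, 774, 790, 889.
Count below 648: L = 10; count equal: E = 1; n = 15.
Percentile rank = 100·(10 + 0.5·1)/15 = 100·10.5/15 = 70.

70.0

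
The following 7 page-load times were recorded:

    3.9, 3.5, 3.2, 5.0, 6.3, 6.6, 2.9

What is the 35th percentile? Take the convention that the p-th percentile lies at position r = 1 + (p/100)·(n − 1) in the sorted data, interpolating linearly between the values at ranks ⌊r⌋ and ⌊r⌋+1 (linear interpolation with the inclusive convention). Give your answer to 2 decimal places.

3.54

Sorted: 2.9, 3.2, 3.5, 3.9, 5.0, 6.3, 6.6.
n = 7.
r = 1 + (35/100)·(7 − 1) = 1 + 2.1 = 3.1.
Rank 3 is 3.5 and rank 4 is 3.9.
Interpolate: 3.5 + 0.1·(3.9 − 3.5) = 3.5 + 0.1·0.4 = 3.54.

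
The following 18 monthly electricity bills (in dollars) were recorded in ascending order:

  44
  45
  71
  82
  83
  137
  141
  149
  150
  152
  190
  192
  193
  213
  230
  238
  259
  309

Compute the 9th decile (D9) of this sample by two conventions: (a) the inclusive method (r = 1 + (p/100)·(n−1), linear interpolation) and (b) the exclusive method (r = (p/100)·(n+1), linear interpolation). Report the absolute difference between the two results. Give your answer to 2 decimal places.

19.70

n = 18.
(a) r = 16.3; between ranks 16 (238) and 17 (259): 244.3.
(b) r = 17.1; between ranks 17 (259) and 18 (309): 264.
|244.3 − 264| = 19.7.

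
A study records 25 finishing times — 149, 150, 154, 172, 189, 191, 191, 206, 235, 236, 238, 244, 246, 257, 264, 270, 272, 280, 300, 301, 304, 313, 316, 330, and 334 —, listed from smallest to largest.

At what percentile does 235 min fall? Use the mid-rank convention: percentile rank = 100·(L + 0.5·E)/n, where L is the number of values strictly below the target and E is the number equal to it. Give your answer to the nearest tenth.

Count below 235: L = 8; count equal: E = 1; n = 25.
Percentile rank = 100·(8 + 0.5·1)/25 = 100·8.5/25 = 34.

34.0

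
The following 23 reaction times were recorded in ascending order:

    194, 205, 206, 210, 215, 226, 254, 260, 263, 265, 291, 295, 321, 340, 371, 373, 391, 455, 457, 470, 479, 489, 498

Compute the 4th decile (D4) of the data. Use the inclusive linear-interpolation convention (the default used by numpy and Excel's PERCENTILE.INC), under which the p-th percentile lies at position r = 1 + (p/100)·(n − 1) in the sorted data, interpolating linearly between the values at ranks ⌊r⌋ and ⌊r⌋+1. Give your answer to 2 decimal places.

n = 23.
r = 1 + (40/100)·(23 − 1) = 1 + 8.8 = 9.8.
Rank 9 is 263 and rank 10 is 265.
Interpolate: 263 + 0.8·(265 − 263) = 263 + 0.8·2 = 264.6.

264.60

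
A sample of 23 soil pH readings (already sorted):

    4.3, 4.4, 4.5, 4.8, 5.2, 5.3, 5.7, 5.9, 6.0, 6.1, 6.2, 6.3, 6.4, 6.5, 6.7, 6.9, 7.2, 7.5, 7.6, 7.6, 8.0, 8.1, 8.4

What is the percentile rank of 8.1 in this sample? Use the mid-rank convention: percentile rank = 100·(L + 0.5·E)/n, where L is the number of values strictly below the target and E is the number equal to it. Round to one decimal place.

Count below 8.1: L = 21; count equal: E = 1; n = 23.
Percentile rank = 100·(21 + 0.5·1)/23 = 100·21.5/23 = 93.48.

93.5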